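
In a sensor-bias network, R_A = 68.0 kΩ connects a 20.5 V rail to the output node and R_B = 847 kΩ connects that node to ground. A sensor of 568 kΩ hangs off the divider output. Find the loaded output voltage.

The load sits in parallel with R_B: R_B‖R_L = (847 × 568) / (847 + 568) = 340.0 kΩ.
V_out = 20.5 × 340.0 / (68.0 + 340.0) = 20.5 × 340.0/408.0 = 17.1 V.

V_out ≈ 17.1 V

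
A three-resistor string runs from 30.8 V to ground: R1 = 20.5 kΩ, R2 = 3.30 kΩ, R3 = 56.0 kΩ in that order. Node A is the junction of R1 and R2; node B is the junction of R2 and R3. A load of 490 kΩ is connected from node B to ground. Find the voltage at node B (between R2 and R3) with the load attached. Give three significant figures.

At node B, R3 is in parallel with the load: R3‖R_L = 50.26 kΩ.
Below node A the resistance is R2 + (R3‖R_L) = 53.56 kΩ, so V_A = 30.8 × 53.56/74.06 = 22.27 V.
Then V_B = V_A × (R3‖R_L)/(R2 + R3‖R_L) = 22.27 × 50.26/53.56 = 20.9 V.

V ≈ 20.9 V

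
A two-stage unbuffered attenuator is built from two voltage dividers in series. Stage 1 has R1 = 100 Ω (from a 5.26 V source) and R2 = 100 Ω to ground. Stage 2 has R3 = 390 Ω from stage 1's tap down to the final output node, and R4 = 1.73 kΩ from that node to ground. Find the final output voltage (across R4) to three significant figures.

Stage 2 presents R3+R4 = 2120 Ω as a load on stage 1's tap.
Stage 1's lower leg becomes R2‖(R3+R4) = 95.50 Ω, so V_mid = 5.26 × 95.50/195.5 = 2.569 V.
Stage 2 is itself unloaded: V_out = V_mid × R4/(R3+R4) = 2.569 × 1730/2120 = 2.10 V.

V_out ≈ 2.10 V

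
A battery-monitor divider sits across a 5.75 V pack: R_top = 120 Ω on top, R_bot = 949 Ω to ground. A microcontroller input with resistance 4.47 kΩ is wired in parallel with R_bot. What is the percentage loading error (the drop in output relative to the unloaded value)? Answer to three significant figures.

2.33 %

The divider's output (Thévenin) resistance is R_top‖R_bot = 106.5 Ω.
Fractional drop under load = R_th/(R_th + R_L) = 106.5 / (106.5 + 4470) = 0.02328.
So the output falls by 2.33 %.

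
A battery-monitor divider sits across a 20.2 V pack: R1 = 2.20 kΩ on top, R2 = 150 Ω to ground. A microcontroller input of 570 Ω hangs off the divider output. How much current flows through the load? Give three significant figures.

R2‖R_L = 118.8 Ω; V_out = 20.2 × 118.8/2319 = 1.035 V.
I_L = V_out / R_L = 1.035 / 570 Ω = 1.81 mA.

I_L ≈ 1.81 mA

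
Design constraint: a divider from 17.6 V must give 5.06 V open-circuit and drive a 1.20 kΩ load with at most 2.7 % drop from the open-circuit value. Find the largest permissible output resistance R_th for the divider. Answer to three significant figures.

R_th ≤ 33.3 Ω

Loading drop = R_th/(R_th + R_L) ≤ 0.0270, so R_th ≤ R_L · ε/(1−ε) = 1.20 kΩ × 0.0270/0.9730 = 33.3 Ω.
(Any R1, R2 with R2/(R1+R2) = 0.287 and R1‖R2 ≤ 33.3 Ω will meet the spec.)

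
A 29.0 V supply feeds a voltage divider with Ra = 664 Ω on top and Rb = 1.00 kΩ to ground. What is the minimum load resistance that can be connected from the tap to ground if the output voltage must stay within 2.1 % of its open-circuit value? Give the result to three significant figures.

Output resistance R_th = Ra‖Rb = (664 × 1000)/1664 = 399.0 Ω.
The fractional drop is R_th/(R_th + R_L); requiring this ≤ 0.0210 gives R_L ≥ R_th(1/0.0210 − 1) = 399.0 × 46.62 = 18.6 kΩ.

R_L(min) ≈ 18.6 kΩ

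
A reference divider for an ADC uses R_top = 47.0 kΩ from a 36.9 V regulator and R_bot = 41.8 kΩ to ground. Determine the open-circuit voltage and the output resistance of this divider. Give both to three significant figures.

V_th is the open-circuit tap voltage: 36.9 × 41.8/(47.0 + 41.8) = 17.4 V.
With the supply zeroed, R_top and R_bot appear in parallel from the tap: R_th = R_top‖R_bot = (47.0 × 41.8)/88.80 = 22.1 kΩ.

V_th = 17.4 V, R_th = 22.1 kΩ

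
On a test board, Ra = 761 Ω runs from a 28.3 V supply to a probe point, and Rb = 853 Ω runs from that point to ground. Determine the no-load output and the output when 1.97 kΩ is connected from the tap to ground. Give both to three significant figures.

Unloaded: 15.0 V; loaded: 12.4 V

Open-circuit: V = 28.3 × 853/(761 + 853) = 15.0 V.
With the load, Rb becomes Rb‖R_L = 595.3 Ω, so V = 28.3 × 595.3/1356 = 12.4 V.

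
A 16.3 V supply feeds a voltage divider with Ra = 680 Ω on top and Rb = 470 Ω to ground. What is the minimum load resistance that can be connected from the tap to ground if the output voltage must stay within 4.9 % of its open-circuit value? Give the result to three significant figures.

R_L(min) ≈ 5.39 kΩ

Output resistance R_th = Ra‖Rb = (680 × 470)/1150 = 277.9 Ω.
The fractional drop is R_th/(R_th + R_L); requiring this ≤ 0.0490 gives R_L ≥ R_th(1/0.0490 − 1) = 277.9 × 19.41 = 5.39 kΩ.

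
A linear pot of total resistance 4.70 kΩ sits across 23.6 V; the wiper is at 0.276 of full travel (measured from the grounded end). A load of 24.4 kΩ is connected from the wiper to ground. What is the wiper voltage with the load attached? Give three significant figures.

V ≈ 6.27 V

The wiper splits the pot into (1−α)R = 3.403 kΩ above and αR = 1.297 kΩ below.
Lower section ‖ load = 1.232 kΩ.
V_wiper = 23.6 × 1.232/(3.403 + 1.232) = 6.27 V.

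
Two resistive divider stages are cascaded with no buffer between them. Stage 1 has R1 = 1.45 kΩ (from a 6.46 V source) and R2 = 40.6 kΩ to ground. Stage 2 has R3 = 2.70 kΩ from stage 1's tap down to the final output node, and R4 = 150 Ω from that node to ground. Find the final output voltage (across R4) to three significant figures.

Stage 2 presents R3+R4 = 2850 Ω as a load on stage 1's tap.
Stage 1's lower leg becomes R2‖(R3+R4) = 2663 Ω, so V_mid = 6.46 × 2663/4113 = 4.183 V.
Stage 2 is itself unloaded: V_out = V_mid × R4/(R3+R4) = 4.183 × 150/2850 = 0.220 V.

V_out ≈ 0.220 V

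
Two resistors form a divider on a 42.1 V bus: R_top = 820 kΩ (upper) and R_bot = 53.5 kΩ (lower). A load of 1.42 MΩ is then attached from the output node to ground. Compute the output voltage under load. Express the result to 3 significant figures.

The load sits in parallel with R_bot: R_bot‖R_L = (53.5 × 1420) / (53.5 + 1420) = 51.56 kΩ.
V_out = 42.1 × 51.56 / (820 + 51.56) = 42.1 × 51.56/871.6 = 2.49 V.
(Unloaded it would have been 2.58 V.)

V_out ≈ 2.49 V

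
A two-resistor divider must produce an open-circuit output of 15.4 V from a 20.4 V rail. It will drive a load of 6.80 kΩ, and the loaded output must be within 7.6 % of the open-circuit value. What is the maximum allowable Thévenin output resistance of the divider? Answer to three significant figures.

Loading drop = R_th/(R_th + R_L) ≤ 0.0760, so R_th ≤ R_L · ε/(1−ε) = 6.80 kΩ × 0.0760/0.9240 = 559 Ω.
(Any R1, R2 with R2/(R1+R2) = 0.755 and R1‖R2 ≤ 559 Ω will meet the spec.)

R_th ≤ 559 Ω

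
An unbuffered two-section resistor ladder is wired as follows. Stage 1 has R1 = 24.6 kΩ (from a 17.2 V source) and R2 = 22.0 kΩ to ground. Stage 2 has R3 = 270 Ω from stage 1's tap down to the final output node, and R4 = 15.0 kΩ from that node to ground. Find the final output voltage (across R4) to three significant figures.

V_out ≈ 4.53 V

Stage 2 presents R3+R4 = 15270 Ω as a load on stage 1's tap.
Stage 1's lower leg becomes R2‖(R3+R4) = 9014 Ω, so V_mid = 17.2 × 9014/33610 = 4.612 V.
Stage 2 is itself unloaded: V_out = V_mid × R4/(R3+R4) = 4.612 × 15000/15270 = 4.53 V.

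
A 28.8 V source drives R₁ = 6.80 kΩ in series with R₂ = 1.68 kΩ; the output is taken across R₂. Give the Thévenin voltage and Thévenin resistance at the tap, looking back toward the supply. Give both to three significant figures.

V_th = 5.71 V, R_th = 1.35 kΩ

V_th is the open-circuit tap voltage: 28.8 × 1.68/(6.80 + 1.68) = 5.71 V.
With the supply zeroed, R₁ and R₂ appear in parallel from the tap: R_th = R₁‖R₂ = (6.80 × 1.68)/8.480 = 1.35 kΩ.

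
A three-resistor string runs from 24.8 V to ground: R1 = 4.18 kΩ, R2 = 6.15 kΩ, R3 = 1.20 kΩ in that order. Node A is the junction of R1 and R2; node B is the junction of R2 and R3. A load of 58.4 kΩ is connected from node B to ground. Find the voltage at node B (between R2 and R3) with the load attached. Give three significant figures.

V ≈ 2.53 V

At node B, R3 is in parallel with the load: R3‖R_L = 1.176 kΩ.
Below node A the resistance is R2 + (R3‖R_L) = 7.326 kΩ, so V_A = 24.8 × 7.326/11.51 = 15.79 V.
Then V_B = V_A × (R3‖R_L)/(R2 + R3‖R_L) = 15.79 × 1.176/7.326 = 2.53 V.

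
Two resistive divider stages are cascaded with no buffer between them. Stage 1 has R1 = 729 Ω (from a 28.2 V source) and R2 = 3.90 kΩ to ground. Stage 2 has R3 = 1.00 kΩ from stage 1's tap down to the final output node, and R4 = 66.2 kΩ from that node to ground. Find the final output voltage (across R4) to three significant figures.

V_out ≈ 23.2 V

Stage 2 presents R3+R4 = 67200 Ω as a load on stage 1's tap.
Stage 1's lower leg becomes R2‖(R3+R4) = 3686 Ω, so V_mid = 28.2 × 3686/4415 = 23.54 V.
Stage 2 is itself unloaded: V_out = V_mid × R4/(R3+R4) = 23.54 × 66200/67200 = 23.2 V.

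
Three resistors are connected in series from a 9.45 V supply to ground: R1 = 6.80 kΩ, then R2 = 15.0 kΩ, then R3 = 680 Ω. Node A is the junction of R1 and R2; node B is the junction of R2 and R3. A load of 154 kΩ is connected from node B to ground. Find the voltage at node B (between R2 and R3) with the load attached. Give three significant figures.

V ≈ 0.285 V

At node B, R3 is in parallel with the load: R3‖R_L = 677.0 Ω.
Below node A the resistance is R2 + (R3‖R_L) = 15680 Ω, so V_A = 9.45 × 15680/22480 = 6.591 V.
Then V_B = V_A × (R3‖R_L)/(R2 + R3‖R_L) = 6.591 × 677.0/15680 = 0.285 V.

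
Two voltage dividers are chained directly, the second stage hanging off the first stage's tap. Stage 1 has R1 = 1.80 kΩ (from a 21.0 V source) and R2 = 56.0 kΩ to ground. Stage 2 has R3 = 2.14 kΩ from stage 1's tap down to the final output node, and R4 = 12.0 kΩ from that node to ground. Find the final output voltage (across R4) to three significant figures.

Stage 2 presents R3+R4 = 14.14 kΩ as a load on stage 1's tap.
Stage 1's lower leg becomes R2‖(R3+R4) = 11.29 kΩ, so V_mid = 21.0 × 11.29/13.09 = 18.11 V.
Stage 2 is itself unloaded: V_out = V_mid × R4/(R3+R4) = 18.11 × 12.0/14.14 = 15.4 V.

V_out ≈ 15.4 V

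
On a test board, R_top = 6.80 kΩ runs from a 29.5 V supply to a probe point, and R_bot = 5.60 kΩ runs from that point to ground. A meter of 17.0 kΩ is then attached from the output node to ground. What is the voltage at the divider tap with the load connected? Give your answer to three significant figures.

V_out ≈ 11.3 V

The load sits in parallel with R_bot: R_bot‖R_L = (5.60 × 17.0) / (5.60 + 17.0) = 4.212 kΩ.
V_out = 29.5 × 4.212 / (6.80 + 4.212) = 29.5 × 4.212/11.01 = 11.3 V.
(Unloaded it would have been 13.3 V.)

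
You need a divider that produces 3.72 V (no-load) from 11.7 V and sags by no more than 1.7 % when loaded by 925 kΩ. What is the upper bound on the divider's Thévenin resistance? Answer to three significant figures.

Loading drop = R_th/(R_th + R_L) ≤ 0.0170, so R_th ≤ R_L · ε/(1−ε) = 925 kΩ × 0.0170/0.9830 = 16.0 kΩ.

R_th ≤ 16.0 kΩ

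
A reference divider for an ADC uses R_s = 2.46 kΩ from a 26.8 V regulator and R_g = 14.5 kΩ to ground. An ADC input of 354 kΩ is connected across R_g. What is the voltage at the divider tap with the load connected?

V_out ≈ 22.8 V

The load sits in parallel with R_g: R_g‖R_L = (14.5 × 354) / (14.5 + 354) = 13.93 kΩ.
V_out = 26.8 × 13.93 / (2.46 + 13.93) = 26.8 × 13.93/16.39 = 22.8 V.
(Unloaded it would have been 22.9 V.)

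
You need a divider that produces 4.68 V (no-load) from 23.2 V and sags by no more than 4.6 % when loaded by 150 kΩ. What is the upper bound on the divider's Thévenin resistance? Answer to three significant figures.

R_th ≤ 7.23 kΩ

Loading drop = R_th/(R_th + R_L) ≤ 0.0460, so R_th ≤ R_L · ε/(1−ε) = 150 kΩ × 0.0460/0.9540 = 7.23 kΩ.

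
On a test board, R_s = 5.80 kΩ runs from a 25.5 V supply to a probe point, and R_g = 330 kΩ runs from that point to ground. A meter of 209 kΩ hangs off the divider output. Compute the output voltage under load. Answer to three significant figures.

V_out ≈ 24.4 V

The load sits in parallel with R_g: R_g‖R_L = (330 × 209) / (330 + 209) = 128.0 kΩ.
V_out = 25.5 × 128.0 / (5.80 + 128.0) = 25.5 × 128.0/133.8 = 24.4 V.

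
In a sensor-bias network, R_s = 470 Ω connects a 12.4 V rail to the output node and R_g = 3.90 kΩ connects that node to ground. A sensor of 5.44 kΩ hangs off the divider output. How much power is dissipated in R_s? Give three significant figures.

Total resistance from the source is R_s + (R_g‖R_L) = 2742 Ω, so I = 12.4/2742 Ω = 4.523 mA.
P = I²·R_s = (4.523 mA)² × 470 Ω = 9.62 mW.

P ≈ 9.62 mW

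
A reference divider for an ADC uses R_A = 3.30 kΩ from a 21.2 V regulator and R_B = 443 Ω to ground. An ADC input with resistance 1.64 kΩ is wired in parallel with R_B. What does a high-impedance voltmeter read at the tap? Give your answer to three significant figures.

V_out ≈ 2.03 V

The load sits in parallel with R_B: R_B‖R_L = (443 × 1640) / (443 + 1640) = 348.8 Ω.
V_out = 21.2 × 348.8 / (3300 + 348.8) = 21.2 × 348.8/3649 = 2.03 V.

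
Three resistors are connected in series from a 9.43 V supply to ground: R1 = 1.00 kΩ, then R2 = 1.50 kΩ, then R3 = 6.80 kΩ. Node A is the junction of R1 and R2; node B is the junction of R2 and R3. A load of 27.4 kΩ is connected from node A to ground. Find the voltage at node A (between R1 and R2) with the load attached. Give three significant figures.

Below node A the series string R2+R3 = 8.300 kΩ sits in parallel with the 27.4 kΩ load: 6.370 kΩ.
V_A = 9.43 × 6.370/(1.00 + 6.370) = 8.15 V.

V ≈ 8.15 V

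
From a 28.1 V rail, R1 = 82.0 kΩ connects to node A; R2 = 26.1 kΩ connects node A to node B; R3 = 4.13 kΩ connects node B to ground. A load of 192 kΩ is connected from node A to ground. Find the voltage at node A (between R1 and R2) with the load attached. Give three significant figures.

V ≈ 6.79 V

Below node A the series string R2+R3 = 30.23 kΩ sits in parallel with the 192 kΩ load: 26.12 kΩ.
V_A = 28.1 × 26.12/(82.0 + 26.12) = 6.79 V.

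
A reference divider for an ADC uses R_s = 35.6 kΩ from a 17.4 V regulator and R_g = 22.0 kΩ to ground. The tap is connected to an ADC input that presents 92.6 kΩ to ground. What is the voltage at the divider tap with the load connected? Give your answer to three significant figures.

The load sits in parallel with R_g: R_g‖R_L = (22.0 × 92.6) / (22.0 + 92.6) = 17.78 kΩ.
V_out = 17.4 × 17.78 / (35.6 + 17.78) = 17.4 × 17.78/53.38 = 5.79 V.

V_out ≈ 5.79 V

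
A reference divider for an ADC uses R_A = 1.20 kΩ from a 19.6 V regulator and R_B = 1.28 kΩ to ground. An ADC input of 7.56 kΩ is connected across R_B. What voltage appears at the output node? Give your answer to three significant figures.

The load sits in parallel with R_B: R_B‖R_L = (1.28 × 7.56) / (1.28 + 7.56) = 1.095 kΩ.
V_out = 19.6 × 1.095 / (1.20 + 1.095) = 19.6 × 1.095/2.295 = 9.35 V.

V_out ≈ 9.35 V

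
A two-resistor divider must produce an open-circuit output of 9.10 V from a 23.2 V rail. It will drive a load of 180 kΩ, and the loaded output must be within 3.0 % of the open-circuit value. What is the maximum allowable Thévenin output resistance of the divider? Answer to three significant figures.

Loading drop = R_th/(R_th + R_L) ≤ 0.0300, so R_th ≤ R_L · ε/(1−ε) = 180 kΩ × 0.0300/0.9700 = 5.57 kΩ.
(Any R1, R2 with R2/(R1+R2) = 0.392 and R1‖R2 ≤ 5.57 kΩ will meet the spec.)

R_th ≤ 5.57 kΩ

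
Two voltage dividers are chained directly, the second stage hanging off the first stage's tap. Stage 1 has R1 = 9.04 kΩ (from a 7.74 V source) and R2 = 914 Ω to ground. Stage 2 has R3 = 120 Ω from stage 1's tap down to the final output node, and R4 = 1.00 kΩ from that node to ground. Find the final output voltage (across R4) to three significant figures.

V_out ≈ 0.364 V

Stage 2 presents R3+R4 = 1120 Ω as a load on stage 1's tap.
Stage 1's lower leg becomes R2‖(R3+R4) = 503.3 Ω, so V_mid = 7.74 × 503.3/9543 = 0.4082 V.
Stage 2 is itself unloaded: V_out = V_mid × R4/(R3+R4) = 0.4082 × 1000/1120 = 0.364 V.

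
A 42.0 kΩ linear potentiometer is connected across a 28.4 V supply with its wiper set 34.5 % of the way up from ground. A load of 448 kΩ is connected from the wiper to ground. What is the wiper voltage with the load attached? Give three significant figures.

The wiper splits the pot into (1−α)R = 27.51 kΩ above and αR = 14.49 kΩ below.
Lower section ‖ load = 14.04 kΩ.
V_wiper = 28.4 × 14.04/(27.51 + 14.04) = 9.59 V.

V ≈ 9.59 V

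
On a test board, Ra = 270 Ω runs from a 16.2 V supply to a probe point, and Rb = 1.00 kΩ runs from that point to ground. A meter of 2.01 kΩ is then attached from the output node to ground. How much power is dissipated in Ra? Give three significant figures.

Total resistance from the source is Ra + (Rb‖R_L) = 937.8 Ω, so I = 16.2/937.8 Ω = 17.27 mA.
P = I²·Ra = (17.27 mA)² × 270 Ω = 80.6 mW.

P ≈ 80.6 mW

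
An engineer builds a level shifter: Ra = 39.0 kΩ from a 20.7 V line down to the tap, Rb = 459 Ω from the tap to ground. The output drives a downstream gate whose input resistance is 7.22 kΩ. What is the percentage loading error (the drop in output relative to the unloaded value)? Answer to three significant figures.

The divider's output (Thévenin) resistance is Ra‖Rb = 453.7 Ω.
Fractional drop under load = R_th/(R_th + R_L) = 453.7 / (453.7 + 7220) = 0.05912.
So the output falls by 5.91 %.

5.91 %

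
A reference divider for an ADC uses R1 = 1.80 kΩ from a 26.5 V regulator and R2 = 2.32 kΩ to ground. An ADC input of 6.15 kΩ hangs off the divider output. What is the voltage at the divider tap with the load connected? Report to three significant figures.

The load sits in parallel with R2: R2‖R_L = (2.32 × 6.15) / (2.32 + 6.15) = 1.685 kΩ.
V_out = 26.5 × 1.685 / (1.80 + 1.685) = 26.5 × 1.685/3.485 = 12.8 V.

V_out ≈ 12.8 V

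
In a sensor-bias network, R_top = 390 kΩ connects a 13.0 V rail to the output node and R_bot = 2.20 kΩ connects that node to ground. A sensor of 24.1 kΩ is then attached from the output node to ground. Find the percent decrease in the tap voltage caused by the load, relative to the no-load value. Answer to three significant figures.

The divider's output (Thévenin) resistance is R_top‖R_bot = 2.188 kΩ.
Fractional drop under load = R_th/(R_th + R_L) = 2.188 / (2.188 + 24.1) = 0.08322.
So the output falls by 8.32 %.

8.32 %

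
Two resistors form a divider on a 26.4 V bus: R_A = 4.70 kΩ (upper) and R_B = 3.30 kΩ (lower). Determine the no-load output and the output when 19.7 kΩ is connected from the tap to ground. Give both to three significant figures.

Open-circuit: V = 26.4 × 3.30/(4.70 + 3.30) = 10.9 V.
With the load, R_B becomes R_B‖R_L = 2.827 kΩ, so V = 26.4 × 2.827/7.527 = 9.91 V.

Unloaded: 10.9 V; loaded: 9.91 V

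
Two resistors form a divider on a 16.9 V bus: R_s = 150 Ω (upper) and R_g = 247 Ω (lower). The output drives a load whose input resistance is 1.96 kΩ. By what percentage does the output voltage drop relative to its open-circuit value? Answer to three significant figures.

4.55 %

The divider's output (Thévenin) resistance is R_s‖R_g = 93.32 Ω.
Fractional drop under load = R_th/(R_th + R_L) = 93.32 / (93.32 + 1960) = 0.04545.
So the output falls by 4.55 %.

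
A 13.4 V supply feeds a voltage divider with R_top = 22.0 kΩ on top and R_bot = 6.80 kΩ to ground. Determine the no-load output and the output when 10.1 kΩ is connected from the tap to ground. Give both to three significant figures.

Unloaded: 3.16 V; loaded: 2.09 V

Open-circuit: V = 13.4 × 6.80/(22.0 + 6.80) = 3.16 V.
With the load, R_bot becomes R_bot‖R_L = 4.064 kΩ, so V = 13.4 × 4.064/26.06 = 2.09 V.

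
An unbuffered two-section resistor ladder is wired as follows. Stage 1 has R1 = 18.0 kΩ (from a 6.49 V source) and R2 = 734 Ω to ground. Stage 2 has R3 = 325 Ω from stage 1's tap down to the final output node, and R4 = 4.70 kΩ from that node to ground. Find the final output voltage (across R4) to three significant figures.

Stage 2 presents R3+R4 = 5025 Ω as a load on stage 1's tap.
Stage 1's lower leg becomes R2‖(R3+R4) = 640.4 Ω, so V_mid = 6.49 × 640.4/18640 = 0.2230 V.
Stage 2 is itself unloaded: V_out = V_mid × R4/(R3+R4) = 0.2230 × 4700/5025 = 0.209 V.

V_out ≈ 0.209 V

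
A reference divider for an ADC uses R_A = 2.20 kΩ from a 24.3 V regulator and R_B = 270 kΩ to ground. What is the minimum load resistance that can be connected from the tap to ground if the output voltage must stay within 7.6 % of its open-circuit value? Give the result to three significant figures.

Output resistance R_th = R_A‖R_B = (2.20 × 270)/272.2 = 2.182 kΩ.
The fractional drop is R_th/(R_th + R_L); requiring this ≤ 0.0760 gives R_L ≥ R_th(1/0.0760 − 1) = 2.182 × 12.16 = 26.5 kΩ.

R_L(min) ≈ 26.5 kΩ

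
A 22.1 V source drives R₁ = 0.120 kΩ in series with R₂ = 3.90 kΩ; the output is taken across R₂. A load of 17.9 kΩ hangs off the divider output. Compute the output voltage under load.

The load sits in parallel with R₂: R₂‖R_L = (3900 × 17900) / (3900 + 17900) = 3202 Ω.
V_out = 22.1 × 3202 / (120 + 3202) = 22.1 × 3202/3322 = 21.3 V.

V_out ≈ 21.3 V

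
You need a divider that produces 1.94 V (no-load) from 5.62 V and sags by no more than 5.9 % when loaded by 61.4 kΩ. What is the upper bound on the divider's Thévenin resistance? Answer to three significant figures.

R_th ≤ 3.85 kΩ

Loading drop = R_th/(R_th + R_L) ≤ 0.0590, so R_th ≤ R_L · ε/(1−ε) = 61.4 kΩ × 0.0590/0.9410 = 3.85 kΩ.
(Any R1, R2 with R2/(R1+R2) = 0.345 and R1‖R2 ≤ 3.85 kΩ will meet the spec.)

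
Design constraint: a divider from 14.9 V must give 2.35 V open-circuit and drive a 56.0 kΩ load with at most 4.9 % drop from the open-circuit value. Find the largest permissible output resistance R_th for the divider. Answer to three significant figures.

Loading drop = R_th/(R_th + R_L) ≤ 0.0490, so R_th ≤ R_L · ε/(1−ε) = 56.0 kΩ × 0.0490/0.9510 = 2.89 kΩ.
(Any R1, R2 with R2/(R1+R2) = 0.158 and R1‖R2 ≤ 2.89 kΩ will meet the spec.)

R_th ≤ 2.89 kΩ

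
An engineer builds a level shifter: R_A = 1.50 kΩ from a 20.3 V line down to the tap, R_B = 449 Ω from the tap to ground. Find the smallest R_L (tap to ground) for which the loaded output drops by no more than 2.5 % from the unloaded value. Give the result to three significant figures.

Output resistance R_th = R_A‖R_B = (1500 × 449)/1949 = 345.6 Ω.
The fractional drop is R_th/(R_th + R_L); requiring this ≤ 0.0250 gives R_L ≥ R_th(1/0.0250 − 1) = 345.6 × 39.00 = 13.5 kΩ.

R_L(min) ≈ 13.5 kΩ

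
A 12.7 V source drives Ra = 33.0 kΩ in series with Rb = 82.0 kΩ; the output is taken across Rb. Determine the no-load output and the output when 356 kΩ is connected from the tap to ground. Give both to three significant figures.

Open-circuit: V = 12.7 × 82.0/(33.0 + 82.0) = 9.06 V.
With the load, Rb becomes Rb‖R_L = 66.65 kΩ, so V = 12.7 × 66.65/99.65 = 8.49 V.

Unloaded: 9.06 V; loaded: 8.49 V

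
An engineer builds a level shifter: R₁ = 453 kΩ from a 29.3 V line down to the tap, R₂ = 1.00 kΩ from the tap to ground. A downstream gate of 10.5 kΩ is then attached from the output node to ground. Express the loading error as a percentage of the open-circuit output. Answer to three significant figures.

8.68 %

The divider's output (Thévenin) resistance is R₁‖R₂ = 0.9978 kΩ.
Fractional drop under load = R_th/(R_th + R_L) = 0.9978 / (0.9978 + 10.5) = 0.08678.
So the output falls by 8.68 %.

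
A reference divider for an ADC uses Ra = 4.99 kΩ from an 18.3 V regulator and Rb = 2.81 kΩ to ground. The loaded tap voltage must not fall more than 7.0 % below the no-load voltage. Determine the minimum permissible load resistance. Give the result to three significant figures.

R_L(min) ≈ 23.9 kΩ

Output resistance R_th = Ra‖Rb = (4.99 × 2.81)/7.800 = 1.798 kΩ.
The fractional drop is R_th/(R_th + R_L); requiring this ≤ 0.0700 gives R_L ≥ R_th(1/0.0700 − 1) = 1.798 × 13.29 = 23.9 kΩ.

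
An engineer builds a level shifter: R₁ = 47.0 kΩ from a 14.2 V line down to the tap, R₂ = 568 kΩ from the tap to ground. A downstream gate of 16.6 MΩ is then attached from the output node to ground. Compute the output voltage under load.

V_out ≈ 13.1 V

The load sits in parallel with R₂: R₂‖R_L = (568 × 16600) / (568 + 16600) = 549.2 kΩ.
V_out = 14.2 × 549.2 / (47.0 + 549.2) = 14.2 × 549.2/596.2 = 13.1 V.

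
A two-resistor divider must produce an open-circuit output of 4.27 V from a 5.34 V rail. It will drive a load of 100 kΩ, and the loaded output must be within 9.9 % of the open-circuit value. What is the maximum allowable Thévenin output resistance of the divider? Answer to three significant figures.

R_th ≤ 11.0 kΩ

Loading drop = R_th/(R_th + R_L) ≤ 0.0990, so R_th ≤ R_L · ε/(1−ε) = 100 kΩ × 0.0990/0.9010 = 11.0 kΩ.
(Any R1, R2 with R2/(R1+R2) = 0.800 and R1‖R2 ≤ 11.0 kΩ will meet the spec.)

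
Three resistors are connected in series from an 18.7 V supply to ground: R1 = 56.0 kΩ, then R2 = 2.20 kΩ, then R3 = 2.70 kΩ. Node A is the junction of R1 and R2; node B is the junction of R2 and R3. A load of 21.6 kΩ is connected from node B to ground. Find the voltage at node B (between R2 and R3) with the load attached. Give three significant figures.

V ≈ 0.741 V

At node B, R3 is in parallel with the load: R3‖R_L = 2.400 kΩ.
Below node A the resistance is R2 + (R3‖R_L) = 4.600 kΩ, so V_A = 18.7 × 4.600/60.60 = 1.419 V.
Then V_B = V_A × (R3‖R_L)/(R2 + R3‖R_L) = 1.419 × 2.400/4.600 = 0.741 V.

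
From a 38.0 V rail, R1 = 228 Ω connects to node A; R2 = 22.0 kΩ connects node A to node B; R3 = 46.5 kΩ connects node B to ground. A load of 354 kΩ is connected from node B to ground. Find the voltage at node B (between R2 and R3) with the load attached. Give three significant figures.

At node B, R3 is in parallel with the load: R3‖R_L = 41100 Ω.
Below node A the resistance is R2 + (R3‖R_L) = 63100 Ω, so V_A = 38.0 × 63100/63330 = 37.86 V.
Then V_B = V_A × (R3‖R_L)/(R2 + R3‖R_L) = 37.86 × 41100/63100 = 24.7 V.

V ≈ 24.7 V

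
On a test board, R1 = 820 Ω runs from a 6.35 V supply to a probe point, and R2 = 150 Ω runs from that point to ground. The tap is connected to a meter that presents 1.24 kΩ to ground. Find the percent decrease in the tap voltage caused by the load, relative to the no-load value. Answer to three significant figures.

9.28 %

The divider's output (Thévenin) resistance is R1‖R2 = 126.8 Ω.
Fractional drop under load = R_th/(R_th + R_L) = 126.8 / (126.8 + 1240) = 0.09277.
So the output falls by 9.28 %.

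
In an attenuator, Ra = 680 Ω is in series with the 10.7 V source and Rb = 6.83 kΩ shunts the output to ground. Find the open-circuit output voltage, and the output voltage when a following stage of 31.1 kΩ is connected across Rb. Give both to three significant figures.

Open-circuit: V = 10.7 × 6830/(680 + 6830) = 9.73 V.
With the load, Rb becomes Rb‖R_L = 5600 Ω, so V = 10.7 × 5600/6280 = 9.54 V.

Unloaded: 9.73 V; loaded: 9.54 V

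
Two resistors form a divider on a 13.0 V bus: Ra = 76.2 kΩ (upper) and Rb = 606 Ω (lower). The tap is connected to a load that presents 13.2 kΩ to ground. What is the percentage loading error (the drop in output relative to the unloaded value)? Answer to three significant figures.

4.36 %

The divider's output (Thévenin) resistance is Ra‖Rb = 601.2 Ω.
Fractional drop under load = R_th/(R_th + R_L) = 601.2 / (601.2 + 13200) = 0.04356.
So the output falls by 4.36 %.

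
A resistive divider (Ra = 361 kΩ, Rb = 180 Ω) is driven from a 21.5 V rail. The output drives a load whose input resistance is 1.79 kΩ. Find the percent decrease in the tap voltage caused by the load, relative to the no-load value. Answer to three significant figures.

The divider's output (Thévenin) resistance is Ra‖Rb = 179.9 Ω.
Fractional drop under load = R_th/(R_th + R_L) = 179.9 / (179.9 + 1790) = 0.09133.
So the output falls by 9.13 %.

9.13 %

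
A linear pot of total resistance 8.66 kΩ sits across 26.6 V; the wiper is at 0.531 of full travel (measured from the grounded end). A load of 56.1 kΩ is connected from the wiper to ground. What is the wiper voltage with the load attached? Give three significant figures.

The wiper splits the pot into (1−α)R = 4.062 kΩ above and αR = 4.598 kΩ below.
Lower section ‖ load = 4.250 kΩ.
V_wiper = 26.6 × 4.250/(4.062 + 4.250) = 13.6 V.

V ≈ 13.6 V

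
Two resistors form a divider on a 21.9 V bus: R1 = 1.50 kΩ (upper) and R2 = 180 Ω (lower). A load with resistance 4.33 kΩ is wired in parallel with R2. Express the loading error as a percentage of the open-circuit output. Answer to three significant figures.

The divider's output (Thévenin) resistance is R1‖R2 = 160.7 Ω.
Fractional drop under load = R_th/(R_th + R_L) = 160.7 / (160.7 + 4330) = 0.03579.
So the output falls by 3.58 %.

3.58 %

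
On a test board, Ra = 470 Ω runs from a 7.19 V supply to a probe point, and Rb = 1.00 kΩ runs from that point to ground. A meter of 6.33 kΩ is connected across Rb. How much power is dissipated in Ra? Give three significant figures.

P ≈ 13.7 mW

Total resistance from the source is Ra + (Rb‖R_L) = 1334 Ω, so I = 7.19/1334 Ω = 5.392 mA.
P = I²·Ra = (5.392 mA)² × 470 Ω = 13.7 mW.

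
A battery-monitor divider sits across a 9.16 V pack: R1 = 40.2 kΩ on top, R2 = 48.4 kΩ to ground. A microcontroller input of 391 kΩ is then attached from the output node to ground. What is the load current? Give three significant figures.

R2‖R_L = 43.07 kΩ; V_out = 9.16 × 43.07/83.27 = 4.738 V.
I_L = V_out / R_L = 4.738 / 391 kΩ = 0.0121 mA.

I_L ≈ 0.0121 mA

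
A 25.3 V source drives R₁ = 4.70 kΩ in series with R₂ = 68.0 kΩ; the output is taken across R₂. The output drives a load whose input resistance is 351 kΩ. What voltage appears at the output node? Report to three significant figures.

V_out ≈ 23.4 V

The load sits in parallel with R₂: R₂‖R_L = (68.0 × 351) / (68.0 + 351) = 56.96 kΩ.
V_out = 25.3 × 56.96 / (4.70 + 56.96) = 25.3 × 56.96/61.66 = 23.4 V.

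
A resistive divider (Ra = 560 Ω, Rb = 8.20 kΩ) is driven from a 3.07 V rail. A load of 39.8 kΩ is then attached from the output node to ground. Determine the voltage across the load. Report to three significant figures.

V_out ≈ 2.84 V

The load sits in parallel with Rb: Rb‖R_L = (8200 × 39800) / (8200 + 39800) = 6799 Ω.
V_out = 3.07 × 6799 / (560 + 6799) = 3.07 × 6799/7359 = 2.84 V.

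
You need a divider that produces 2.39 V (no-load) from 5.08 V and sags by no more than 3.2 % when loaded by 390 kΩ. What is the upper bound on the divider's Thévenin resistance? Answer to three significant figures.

Loading drop = R_th/(R_th + R_L) ≤ 0.0320, so R_th ≤ R_L · ε/(1−ε) = 390 kΩ × 0.0320/0.9680 = 12.9 kΩ.

R_th ≤ 12.9 kΩ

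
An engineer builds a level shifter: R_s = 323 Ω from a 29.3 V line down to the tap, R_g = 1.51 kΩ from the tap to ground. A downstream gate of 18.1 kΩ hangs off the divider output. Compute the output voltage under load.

The load sits in parallel with R_g: R_g‖R_L = (1510 × 18100) / (1510 + 18100) = 1394 Ω.
V_out = 29.3 × 1394 / (323 + 1394) = 29.3 × 1394/1717 = 23.8 V.

V_out ≈ 23.8 V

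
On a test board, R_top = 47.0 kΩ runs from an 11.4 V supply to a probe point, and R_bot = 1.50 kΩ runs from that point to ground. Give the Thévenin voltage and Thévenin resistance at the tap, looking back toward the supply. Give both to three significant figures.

V_th = 0.353 V, R_th = 1.45 kΩ

V_th is the open-circuit tap voltage: 11.4 × 1.50/(47.0 + 1.50) = 0.353 V.
With the supply zeroed, R_top and R_bot appear in parallel from the tap: R_th = R_top‖R_bot = (47.0 × 1.50)/48.50 = 1.45 kΩ.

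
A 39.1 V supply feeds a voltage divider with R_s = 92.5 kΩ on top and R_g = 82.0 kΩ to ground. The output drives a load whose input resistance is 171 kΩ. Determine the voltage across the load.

V_out ≈ 14.6 V

The load sits in parallel with R_g: R_g‖R_L = (82.0 × 171) / (82.0 + 171) = 55.42 kΩ.
V_out = 39.1 × 55.42 / (92.5 + 55.42) = 39.1 × 55.42/147.9 = 14.6 V.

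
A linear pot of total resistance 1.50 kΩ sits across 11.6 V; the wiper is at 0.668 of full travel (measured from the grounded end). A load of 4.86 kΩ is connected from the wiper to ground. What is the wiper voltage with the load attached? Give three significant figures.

V ≈ 7.25 V

The wiper splits the pot into (1−α)R = 498.0 Ω above and αR = 1002 Ω below.
Lower section ‖ load = 830.7 Ω.
V_wiper = 11.6 × 830.7/(498.0 + 830.7) = 7.25 V.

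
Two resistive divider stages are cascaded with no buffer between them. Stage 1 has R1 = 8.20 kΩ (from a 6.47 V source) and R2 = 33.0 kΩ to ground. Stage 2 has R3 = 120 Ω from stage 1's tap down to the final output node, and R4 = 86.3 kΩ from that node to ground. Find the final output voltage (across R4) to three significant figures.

Stage 2 presents R3+R4 = 86420 Ω as a load on stage 1's tap.
Stage 1's lower leg becomes R2‖(R3+R4) = 23880 Ω, so V_mid = 6.47 × 23880/32080 = 4.816 V.
Stage 2 is itself unloaded: V_out = V_mid × R4/(R3+R4) = 4.816 × 86300/86420 = 4.81 V.

V_out ≈ 4.81 V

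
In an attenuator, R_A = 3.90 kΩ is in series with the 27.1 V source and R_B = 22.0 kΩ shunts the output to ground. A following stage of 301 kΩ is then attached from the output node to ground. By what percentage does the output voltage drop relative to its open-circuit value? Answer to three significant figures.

1.09 %

The divider's output (Thévenin) resistance is R_A‖R_B = 3.313 kΩ.
Fractional drop under load = R_th/(R_th + R_L) = 3.313 / (3.313 + 301) = 0.01089.
So the output falls by 1.09 %.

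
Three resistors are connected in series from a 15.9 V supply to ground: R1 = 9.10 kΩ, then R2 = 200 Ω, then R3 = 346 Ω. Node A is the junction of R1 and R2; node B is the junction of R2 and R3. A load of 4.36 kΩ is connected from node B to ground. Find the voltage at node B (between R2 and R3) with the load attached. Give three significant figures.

At node B, R3 is in parallel with the load: R3‖R_L = 320.6 Ω.
Below node A the resistance is R2 + (R3‖R_L) = 520.6 Ω, so V_A = 15.9 × 520.6/9621 = 0.8603 V.
Then V_B = V_A × (R3‖R_L)/(R2 + R3‖R_L) = 0.8603 × 320.6/520.6 = 0.530 V.

V ≈ 0.530 V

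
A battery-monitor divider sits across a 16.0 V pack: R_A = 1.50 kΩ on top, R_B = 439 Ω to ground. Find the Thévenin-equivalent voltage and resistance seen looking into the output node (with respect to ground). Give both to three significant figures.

V_th is the open-circuit tap voltage: 16.0 × 439/(1500 + 439) = 3.62 V.
With the supply zeroed, R_A and R_B appear in parallel from the tap: R_th = R_A‖R_B = (1500 × 439)/1939 = 340 Ω.

V_th = 3.62 V, R_th = 340 Ω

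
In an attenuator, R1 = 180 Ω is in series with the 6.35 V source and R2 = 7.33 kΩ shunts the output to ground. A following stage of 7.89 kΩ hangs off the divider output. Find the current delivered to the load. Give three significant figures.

I_L ≈ 0.768 mA

R2‖R_L = 3800 Ω; V_out = 6.35 × 3800/3980 = 6.063 V.
I_L = V_out / R_L = 6.063 / 7.89 kΩ = 0.768 mA.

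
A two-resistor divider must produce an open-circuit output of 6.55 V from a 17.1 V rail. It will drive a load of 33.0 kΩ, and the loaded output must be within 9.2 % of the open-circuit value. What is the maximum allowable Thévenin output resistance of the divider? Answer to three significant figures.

R_th ≤ 3.34 kΩ

Loading drop = R_th/(R_th + R_L) ≤ 0.0920, so R_th ≤ R_L · ε/(1−ε) = 33.0 kΩ × 0.0920/0.9080 = 3.34 kΩ.
(Any R1, R2 with R2/(R1+R2) = 0.383 and R1‖R2 ≤ 3.34 kΩ will meet the spec.)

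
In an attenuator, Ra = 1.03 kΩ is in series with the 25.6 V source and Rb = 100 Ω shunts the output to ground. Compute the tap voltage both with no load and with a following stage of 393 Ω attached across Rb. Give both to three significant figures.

Open-circuit: V = 25.6 × 100/(1030 + 100) = 2.27 V.
With the load, Rb becomes Rb‖R_L = 79.72 Ω, so V = 25.6 × 79.72/1110 = 1.84 V.

Unloaded: 2.27 V; loaded: 1.84 V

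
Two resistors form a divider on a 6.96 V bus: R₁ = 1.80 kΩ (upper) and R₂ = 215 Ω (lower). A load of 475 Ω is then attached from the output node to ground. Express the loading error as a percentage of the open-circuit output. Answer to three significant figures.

28.8 %

The divider's output (Thévenin) resistance is R₁‖R₂ = 192.1 Ω.
Fractional drop under load = R_th/(R_th + R_L) = 192.1 / (192.1 + 475) = 0.2879.
So the output falls by 28.8 %.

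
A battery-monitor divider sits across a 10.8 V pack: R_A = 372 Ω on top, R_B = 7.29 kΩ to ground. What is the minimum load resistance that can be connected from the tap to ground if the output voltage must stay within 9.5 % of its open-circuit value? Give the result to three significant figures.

R_L(min) ≈ 3.37 kΩ

Output resistance R_th = R_A‖R_B = (372 × 7290)/7662 = 353.9 Ω.
The fractional drop is R_th/(R_th + R_L); requiring this ≤ 0.0950 gives R_L ≥ R_th(1/0.0950 − 1) = 353.9 × 9.526 = 3.37 kΩ.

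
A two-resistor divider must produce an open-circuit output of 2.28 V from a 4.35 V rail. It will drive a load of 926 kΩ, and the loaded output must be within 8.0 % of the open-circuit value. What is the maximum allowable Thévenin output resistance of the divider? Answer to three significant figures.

R_th ≤ 80.5 kΩ

Loading drop = R_th/(R_th + R_L) ≤ 0.0800, so R_th ≤ R_L · ε/(1−ε) = 926 kΩ × 0.0800/0.9200 = 80.5 kΩ.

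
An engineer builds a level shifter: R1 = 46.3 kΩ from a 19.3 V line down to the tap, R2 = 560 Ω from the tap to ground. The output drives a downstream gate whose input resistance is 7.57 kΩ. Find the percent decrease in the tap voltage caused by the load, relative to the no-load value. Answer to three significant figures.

6.81 %

The divider's output (Thévenin) resistance is R1‖R2 = 553.3 Ω.
Fractional drop under load = R_th/(R_th + R_L) = 553.3 / (553.3 + 7570) = 0.06811.
So the output falls by 6.81 %.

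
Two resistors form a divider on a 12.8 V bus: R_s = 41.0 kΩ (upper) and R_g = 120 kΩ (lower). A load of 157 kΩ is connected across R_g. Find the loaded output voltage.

The load sits in parallel with R_g: R_g‖R_L = (120 × 157) / (120 + 157) = 68.01 kΩ.
V_out = 12.8 × 68.01 / (41.0 + 68.01) = 12.8 × 68.01/109.0 = 7.99 V.
(Unloaded it would have been 9.54 V.)

V_out ≈ 7.99 V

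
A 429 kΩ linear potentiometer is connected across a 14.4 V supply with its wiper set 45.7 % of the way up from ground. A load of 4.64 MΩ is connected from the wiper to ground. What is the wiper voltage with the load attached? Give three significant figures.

V ≈ 6.43 V

The wiper splits the pot into (1−α)R = 232.9 kΩ above and αR = 196.1 kΩ below.
Lower section ‖ load = 188.1 kΩ.
V_wiper = 14.4 × 188.1/(232.9 + 188.1) = 6.43 V.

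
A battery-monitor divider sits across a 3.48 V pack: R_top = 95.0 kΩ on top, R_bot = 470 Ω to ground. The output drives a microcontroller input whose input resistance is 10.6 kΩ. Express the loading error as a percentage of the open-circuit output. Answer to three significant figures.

The divider's output (Thévenin) resistance is R_top‖R_bot = 467.7 Ω.
Fractional drop under load = R_th/(R_th + R_L) = 467.7 / (467.7 + 10600) = 0.04226.
So the output falls by 4.23 %.

4.23 %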